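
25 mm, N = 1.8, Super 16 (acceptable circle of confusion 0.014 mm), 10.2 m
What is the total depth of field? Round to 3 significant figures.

10.1 m

Hyperfocal distance H = f²/(N·c) + f = 25²/(1.8 × 0.014) + 25 = 625/0.0252 + 25 ≈ 24826.6 mm ≈ 24.83 m.
Near limit Dn = s·(H − f)/(H + s − 2f) = 10200 × (24826.6 − 25) / (24826.6 + 10200 − 2 × 25) = 10200 × 24801.6 / 34976.6 ≈ 7233 mm.
Far limit Df = s·(H − f)/(H − s) = 10200 × (24826.6 − 25) / (24826.6 − 10200) = 10200 × 24801.6 / 14626.6 ≈ 17296 mm.
Depth of field = Df − Dn = 17296 − 7233 ≈ 10063 mm ≈ 10.1 m.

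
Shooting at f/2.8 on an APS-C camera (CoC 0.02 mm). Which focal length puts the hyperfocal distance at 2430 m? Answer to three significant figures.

369 mm

From H = f²/(N·c) + f, with f ≪ H: f ≈ √(H·N·c) = √(2430000 × 2.8 × 0.02) = √136080 ≈ 368.9 mm.
The +f correction barely moves this — solving exactly, f² + N·c·f − N·c·H = 0 ⇒ f = (−N·c + √((N·c)² + 4·N·c·H))/2 = (−0.056 + √544320)/2 ≈ 368.86 mm, so f ≈ 369 mm.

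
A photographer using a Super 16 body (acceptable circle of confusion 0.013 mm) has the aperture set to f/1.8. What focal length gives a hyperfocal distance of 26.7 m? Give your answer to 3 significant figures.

From H = f²/(N·c) + f, with f ≪ H: f ≈ √(H·N·c) = √(26700 × 1.8 × 0.013) = √624.78 ≈ 25.00 mm.
The +f correction barely moves this — solving exactly, f² + N·c·f − N·c·H = 0 ⇒ f = (−N·c + √((N·c)² + 4·N·c·H))/2 = (−0.0234 + √2499.1)/2 ≈ 24.984 mm, so f ≈ 25.0 mm.

25.0 mm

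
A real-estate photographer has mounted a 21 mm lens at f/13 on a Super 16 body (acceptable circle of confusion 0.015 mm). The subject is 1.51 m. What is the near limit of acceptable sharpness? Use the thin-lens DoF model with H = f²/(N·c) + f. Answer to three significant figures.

0.911 m

Hyperfocal distance H = f²/(N·c) + f = 21²/(13 × 0.015) + 21 = 441/0.195 + 21 ≈ 2282.5 mm ≈ 2.283 m.
Near limit Dn = s·(H − f)/(H + s − 2f) = 1510 × (2282.5 − 21) / (2282.5 + 1510 − 2 × 21) = 1510 × 2261.5 / 3750.5 ≈ 910.52 mm ≈ 0.911 m.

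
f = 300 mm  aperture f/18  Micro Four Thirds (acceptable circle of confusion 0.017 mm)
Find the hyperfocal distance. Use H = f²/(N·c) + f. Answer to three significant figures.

294 m

Hyperfocal distance H = f²/(N·c) + f = 300²/(18 × 0.017) + 300 = 90000/0.306 + 300 ≈ 294417.6 mm ≈ 294 m.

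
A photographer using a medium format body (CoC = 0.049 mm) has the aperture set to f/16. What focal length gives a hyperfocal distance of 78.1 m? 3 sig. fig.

247 mm

From H = f²/(N·c) + f, with f ≪ H: f ≈ √(H·N·c) = √(78100 × 16 × 0.049) = √61230 ≈ 247.4 mm.
The +f correction barely moves this — solving exactly, f² + N·c·f − N·c·H = 0 ⇒ f = (−N·c + √((N·c)² + 4·N·c·H))/2 = (−0.784 + √244922)/2 ≈ 247.06 mm, so f ≈ 247 mm.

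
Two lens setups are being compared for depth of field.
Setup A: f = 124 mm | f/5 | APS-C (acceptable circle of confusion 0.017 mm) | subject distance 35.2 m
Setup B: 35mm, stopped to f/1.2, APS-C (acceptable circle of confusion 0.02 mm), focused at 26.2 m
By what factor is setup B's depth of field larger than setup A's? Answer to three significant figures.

Setup A: H = 124²/(5×0.017) + 124 ≈ 181018.1 mm; DoF = Df − Dn = 43667 − 29483 ≈ 14184 mm.
Setup B: H = 35²/(1.2×0.02) + 35 ≈ 51076.7 mm; DoF = Df − Dn = 53757 − 17321 ≈ 36436 mm.
Ratio = 36436 / 14184 ≈ 2.57.

2.57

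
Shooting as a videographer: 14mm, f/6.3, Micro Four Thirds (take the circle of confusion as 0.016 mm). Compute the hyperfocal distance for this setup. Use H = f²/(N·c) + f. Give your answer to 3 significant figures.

1.96 m

Hyperfocal distance H = f²/(N·c) + f = 14²/(6.3 × 0.016) + 14 = 196/0.1008 + 14 ≈ 1958.4 mm ≈ 1.96 m.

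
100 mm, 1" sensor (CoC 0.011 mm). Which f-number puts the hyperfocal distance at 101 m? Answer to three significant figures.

Rearrange H = f²/(N·c) + f for N: N = f² / ((H − f)·c).
N = 100² / ((101000 − 100) × 0.011) = 10000 / 1110 ≈ 9.01.

f/9.01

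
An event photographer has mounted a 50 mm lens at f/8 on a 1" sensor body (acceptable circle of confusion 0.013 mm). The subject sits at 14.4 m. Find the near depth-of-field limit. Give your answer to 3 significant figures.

9.02 m

Hyperfocal distance H = f²/(N·c) + f = 50²/(8 × 0.013) + 50 = 2500/0.104 + 50 ≈ 24088.5 mm ≈ 24.09 m.
Near limit Dn = s·(H − f)/(H + s − 2f) = 14400 × (24088.5 − 50) / (24088.5 + 14400 − 2 × 50) = 14400 × 24038.5 / 38388.5 ≈ 9017.1 mm ≈ 9.02 m.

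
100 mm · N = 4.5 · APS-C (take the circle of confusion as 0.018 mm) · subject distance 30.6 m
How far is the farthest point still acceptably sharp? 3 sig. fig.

Hyperfocal distance H = f²/(N·c) + f = 100²/(4.5 × 0.018) + 100 = 10000/0.081 + 100 ≈ 123556.8 mm ≈ 123.6 m.
Far limit Df = s·(H − f)/(H − s) = 30600 × (123556.8 − 100) / (123556.8 − 30600) = 30600 × 123456.8 / 92956.8 ≈ 40640 mm ≈ 40.6 m.

40.6 m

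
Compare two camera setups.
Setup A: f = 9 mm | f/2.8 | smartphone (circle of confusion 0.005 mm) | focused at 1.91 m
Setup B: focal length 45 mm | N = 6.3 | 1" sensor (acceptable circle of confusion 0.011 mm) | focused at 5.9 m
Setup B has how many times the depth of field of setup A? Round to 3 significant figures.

1.75

Setup A: H = 9²/(2.8×0.005) + 9 ≈ 5794.7 mm; DoF = Df − Dn = 2844.7 − 1437.6 ≈ 1407.1 mm.
Setup B: H = 45²/(6.3×0.011) + 45 ≈ 29265.8 mm; DoF = Df − Dn = 7378.4 − 4915.1 ≈ 2463.3 mm.
Ratio = 2463.3 / 1407.1 ≈ 1.75.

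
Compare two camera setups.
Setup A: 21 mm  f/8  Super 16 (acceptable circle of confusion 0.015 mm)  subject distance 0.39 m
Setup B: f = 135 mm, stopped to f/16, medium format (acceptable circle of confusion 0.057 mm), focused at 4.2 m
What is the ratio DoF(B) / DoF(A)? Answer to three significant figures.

Setup A: H = 21²/(8×0.015) + 21 ≈ 3696.0 mm; DoF = Df − Dn = 433.530 − 354.414 ≈ 79.116 mm.
Setup B: H = 135²/(16×0.057) + 135 ≈ 20118.6 mm; DoF = Df − Dn = 5272.5 − 3490.1 ≈ 1782.4 mm.
Ratio = 1782.4 / 79.116 ≈ 22.5.

22.5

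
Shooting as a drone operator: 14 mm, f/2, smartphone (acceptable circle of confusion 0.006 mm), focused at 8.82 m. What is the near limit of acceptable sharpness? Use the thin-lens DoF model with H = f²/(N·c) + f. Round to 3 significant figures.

Hyperfocal distance H = f²/(N·c) + f = 14²/(2 × 0.006) + 14 = 196/0.012 + 14 ≈ 16347.3 mm ≈ 16.35 m.
Near limit Dn = s·(H − f)/(H + s − 2f) = 8820 × (16347.3 − 14) / (16347.3 + 8820 − 2 × 14) = 8820 × 16333.3 / 25139.3 ≈ 5730.5 mm ≈ 5.73 m.

5.73 m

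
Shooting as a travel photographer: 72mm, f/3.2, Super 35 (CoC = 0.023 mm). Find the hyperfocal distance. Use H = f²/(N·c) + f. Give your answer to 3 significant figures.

Hyperfocal distance H = f²/(N·c) + f = 72²/(3.2 × 0.023) + 72 = 5184/0.0736 + 72 ≈ 70506.8 mm ≈ 70.5 m.

70.5 m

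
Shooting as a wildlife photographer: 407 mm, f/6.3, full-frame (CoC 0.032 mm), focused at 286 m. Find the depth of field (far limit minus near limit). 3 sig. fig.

Hyperfocal distance H = f²/(N·c) + f = 407²/(6.3 × 0.032) + 407 = 165649/0.2016 + 407 ≈ 822078.6 mm ≈ 822.1 m.
Near limit Dn = s·(H − f)/(H + s − 2f) = 286000 × (822078.6 − 407) / (822078.6 + 286000 − 2 × 407) = 286000 × 821671.6 / 1107264.6 ≈ 212233 mm.
Far limit Df = s·(H − f)/(H − s) = 286000 × (822078.6 − 407) / (822078.6 − 286000) = 286000 × 821671.6 / 536078.6 ≈ 438365 mm.
Depth of field = Df − Dn = 438365 − 212233 ≈ 226132 mm ≈ 226 m.

226 m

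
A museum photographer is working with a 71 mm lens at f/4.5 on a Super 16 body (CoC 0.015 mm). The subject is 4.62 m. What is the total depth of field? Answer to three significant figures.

Hyperfocal distance H = f²/(N·c) + f = 71²/(4.5 × 0.015) + 71 = 5041/0.0675 + 71 ≈ 74752.5 mm ≈ 74.75 m.
Near limit Dn = s·(H − f)/(H + s − 2f) = 4620 × (74752.5 − 71) / (74752.5 + 4620 − 2 × 71) = 4620 × 74681.5 / 79230.5 ≈ 4354.74 mm.
Far limit Df = s·(H − f)/(H − s) = 4620 × (74752.5 − 71) / (74752.5 − 4620) = 4620 × 74681.5 / 70132.5 ≈ 4919.67 mm.
Depth of field = Df − Dn = 4919.67 − 4354.74 ≈ 564.93 mm ≈ 0.565 m.

0.565 m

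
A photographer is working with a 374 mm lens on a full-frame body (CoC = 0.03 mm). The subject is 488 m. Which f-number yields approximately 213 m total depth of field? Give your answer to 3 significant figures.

f/2.00

Write h = H − f = f²/(N·c). The thin-lens limits are Dn = s·h/(h + (s−f)) and Df = s·h/(h − (s−f)), so DoF = Df − Dn = 2·s·(s−f)·h / (h² − (s−f)²).
That is a quadratic in h: DoF·h² − 2·s·(s−f)·h − DoF·(s−f)² = 0 ⇒ h = (s−f)·(s + √(s² + DoF²)) / DoF = 487626 × (488000 + √(488000² + 213000²)) / 213000 = 487626 × (488000 + 532459) / 213000 ≈ 2336162 mm.
Then N = f²/(c·h) = 374² / (0.03 × 2336162) = 139876 / 70085 ≈ 2.00.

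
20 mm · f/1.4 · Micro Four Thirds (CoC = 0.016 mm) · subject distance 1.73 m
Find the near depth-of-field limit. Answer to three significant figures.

Hyperfocal distance H = f²/(N·c) + f = 20²/(1.4 × 0.016) + 20 = 400/0.0224 + 20 ≈ 17877.1 mm ≈ 17.88 m.
Near limit Dn = s·(H − f)/(H + s − 2f) = 1730 × (17877.1 − 20) / (17877.1 + 1730 − 2 × 20) = 1730 × 17857.1 / 19567.1 ≈ 1578.8 mm ≈ 1.58 m.

1.58 m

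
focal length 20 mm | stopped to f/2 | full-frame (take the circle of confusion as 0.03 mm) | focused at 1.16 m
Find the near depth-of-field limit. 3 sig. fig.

Hyperfocal distance H = f²/(N·c) + f = 20²/(2 × 0.03) + 20 = 400/0.06 + 20 ≈ 6686.7 mm ≈ 6.687 m.
Near limit Dn = s·(H − f)/(H + s − 2f) = 1160 × (6686.7 − 20) / (6686.7 + 1160 − 2 × 20) = 1160 × 6666.7 / 7806.7 ≈ 990.61 mm ≈ 0.991 m.

0.991 m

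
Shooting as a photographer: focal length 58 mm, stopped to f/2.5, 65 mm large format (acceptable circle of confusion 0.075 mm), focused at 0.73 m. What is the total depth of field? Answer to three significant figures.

Hyperfocal distance H = f²/(N·c) + f = 58²/(2.5 × 0.075) + 58 = 3364/0.1875 + 58 ≈ 17999.3 mm ≈ 18.00 m.
Near limit Dn = s·(H − f)/(H + s − 2f) = 730 × (17999.3 − 58) / (17999.3 + 730 − 2 × 58) = 730 × 17941.3 / 18613.3 ≈ 703.645 mm.
Far limit Df = s·(H − f)/(H − s) = 730 × (17999.3 − 58) / (17999.3 − 730) = 730 × 17941.3 / 17269.3 ≈ 758.406 mm.
Depth of field = Df − Dn = 758.406 − 703.645 ≈ 54.761 mm.

54.8 mm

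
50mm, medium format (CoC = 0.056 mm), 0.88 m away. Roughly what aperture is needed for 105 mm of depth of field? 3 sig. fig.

f/3.20

Write h = H − f = f²/(N·c). The thin-lens limits are Dn = s·h/(h + (s−f)) and Df = s·h/(h − (s−f)), so DoF = Df − Dn = 2·s·(s−f)·h / (h² − (s−f)²).
That is a quadratic in h: DoF·h² − 2·s·(s−f)·h − DoF·(s−f)² = 0 ⇒ h = (s−f)·(s + √(s² + DoF²)) / DoF = 830 × (880 + √(880² + 105²)) / 105 = 830 × (880 + 886.242) / 105 ≈ 13962 mm.
Then N = f²/(c·h) = 50² / (0.056 × 13962) = 2500 / 781.86 ≈ 3.20.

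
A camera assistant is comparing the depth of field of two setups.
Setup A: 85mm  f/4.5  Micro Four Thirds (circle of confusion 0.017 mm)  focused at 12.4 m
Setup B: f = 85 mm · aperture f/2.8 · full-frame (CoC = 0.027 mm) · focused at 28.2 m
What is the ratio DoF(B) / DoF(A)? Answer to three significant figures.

Setup A: H = 85²/(4.5×0.017) + 85 ≈ 94529.4 mm; DoF = Df − Dn = 14259.3 − 10969.6 ≈ 3289.7 mm.
Setup B: H = 85²/(2.8×0.027) + 85 ≈ 95653.8 mm; DoF = Df − Dn = 39954 − 21790 ≈ 18164 mm.
Ratio = 18164 / 3289.7 ≈ 5.52.

5.52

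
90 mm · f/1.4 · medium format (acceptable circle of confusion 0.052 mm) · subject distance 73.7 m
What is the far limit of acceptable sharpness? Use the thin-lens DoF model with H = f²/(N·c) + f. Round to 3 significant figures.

Hyperfocal distance H = f²/(N·c) + f = 90²/(1.4 × 0.052) + 90 = 8100/0.0728 + 90 ≈ 111353.7 mm ≈ 111.4 m.
Far limit Df = s·(H − f)/(H − s) = 73700 × (111353.7 − 90) / (111353.7 − 73700) = 73700 × 111263.7 / 37653.7 ≈ 217778 mm ≈ 218 m.

218 m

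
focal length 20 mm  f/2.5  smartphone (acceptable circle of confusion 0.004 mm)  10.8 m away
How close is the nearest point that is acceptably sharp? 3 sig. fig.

8.51 m

Hyperfocal distance H = f²/(N·c) + f = 20²/(2.5 × 0.004) + 20 = 400/0.01 + 20 ≈ 40020.0 mm ≈ 40.02 m.
Near limit Dn = s·(H − f)/(H + s − 2f) = 10800 × (40020.0 − 20) / (40020.0 + 10800 − 2 × 20) = 10800 × 40000.0 / 50780.0 ≈ 8507.3 mm ≈ 8.51 m.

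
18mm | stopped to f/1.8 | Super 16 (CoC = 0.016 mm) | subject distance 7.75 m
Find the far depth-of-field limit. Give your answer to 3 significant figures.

24.8 m

Hyperfocal distance H = f²/(N·c) + f = 18²/(1.8 × 0.016) + 18 = 324/0.0288 + 18 ≈ 11268.0 mm ≈ 11.27 m.
Far limit Df = s·(H − f)/(H − s) = 7750 × (11268.0 − 18) / (11268.0 − 7750) = 7750 × 11250.0 / 3518.0 ≈ 24783 mm ≈ 24.8 m.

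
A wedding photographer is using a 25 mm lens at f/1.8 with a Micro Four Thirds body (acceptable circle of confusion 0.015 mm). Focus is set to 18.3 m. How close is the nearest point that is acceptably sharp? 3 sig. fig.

Hyperfocal distance H = f²/(N·c) + f = 25²/(1.8 × 0.015) + 25 = 625/0.027 + 25 ≈ 23173.1 mm ≈ 23.17 m.
Near limit Dn = s·(H − f)/(H + s − 2f) = 18300 × (23173.1 − 25) / (23173.1 + 18300 − 2 × 25) = 18300 × 23148.1 / 41423.1 ≈ 10226 mm ≈ 10.2 m.

10.2 m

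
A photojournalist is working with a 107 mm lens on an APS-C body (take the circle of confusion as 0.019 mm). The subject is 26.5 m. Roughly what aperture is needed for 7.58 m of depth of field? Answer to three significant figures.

f/3.20

Write h = H − f = f²/(N·c). The thin-lens limits are Dn = s·h/(h + (s−f)) and Df = s·h/(h − (s−f)), so DoF = Df − Dn = 2·s·(s−f)·h / (h² − (s−f)²).
That is a quadratic in h: DoF·h² − 2·s·(s−f)·h − DoF·(s−f)² = 0 ⇒ h = (s−f)·(s + √(s² + DoF²)) / DoF = 26393 × (26500 + √(26500² + 7580²)) / 7580 = 26393 × (26500 + 27562.8) / 7580 ≈ 188243 mm.
Then N = f²/(c·h) = 107² / (0.019 × 188243) = 11449 / 3576.6 ≈ 3.20.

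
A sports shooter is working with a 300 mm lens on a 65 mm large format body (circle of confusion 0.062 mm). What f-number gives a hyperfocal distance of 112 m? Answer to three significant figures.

Rearrange H = f²/(N·c) + f for N: N = f² / ((H − f)·c).
N = 300² / ((112000 − 300) × 0.062) = 90000 / 6925 ≈ 13.

f/13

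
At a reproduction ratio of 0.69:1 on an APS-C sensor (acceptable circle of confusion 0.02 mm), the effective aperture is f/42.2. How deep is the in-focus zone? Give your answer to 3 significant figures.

At magnification m, DoF ≈ 2·N_eff·c/m² = 2 × 42.2 × 0.02 / 0.69² = 1.688 / 0.4761 ≈ 3.55 mm.

3.55 mm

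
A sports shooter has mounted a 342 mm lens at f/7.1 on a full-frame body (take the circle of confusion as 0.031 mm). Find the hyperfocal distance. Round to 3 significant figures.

Hyperfocal distance H = f²/(N·c) + f = 342²/(7.1 × 0.031) + 342 = 116964/0.2201 + 342 ≈ 531755.0 mm ≈ 532 m.

532 m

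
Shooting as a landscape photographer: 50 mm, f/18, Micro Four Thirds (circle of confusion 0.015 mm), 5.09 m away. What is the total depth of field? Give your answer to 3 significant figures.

Hyperfocal distance H = f²/(N·c) + f = 50²/(18 × 0.015) + 50 = 2500/0.27 + 50 ≈ 9309.3 mm ≈ 9.309 m.
Near limit Dn = s·(H − f)/(H + s − 2f) = 5090 × (9309.3 − 50) / (9309.3 + 5090 − 2 × 50) = 5090 × 9259.3 / 14299.3 ≈ 3295.9 mm.
Far limit Df = s·(H − f)/(H − s) = 5090 × (9309.3 − 50) / (9309.3 − 5090) = 5090 × 9259.3 / 4219.3 ≈ 11170.1 mm.
Depth of field = Df − Dn = 11170.1 − 3295.9 ≈ 7874.2 mm ≈ 7.87 m.

7.87 m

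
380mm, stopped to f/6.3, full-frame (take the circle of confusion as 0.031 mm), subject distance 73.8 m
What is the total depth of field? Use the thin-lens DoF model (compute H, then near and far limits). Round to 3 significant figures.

Hyperfocal distance H = f²/(N·c) + f = 380²/(6.3 × 0.031) + 380 = 144400/0.1953 + 380 ≈ 739755.3 mm ≈ 739.8 m.
Near limit Dn = s·(H − f)/(H + s − 2f) = 73800 × (739755.3 − 380) / (739755.3 + 73800 − 2 × 380) = 73800 × 739375.3 / 812795.3 ≈ 67134 mm.
Far limit Df = s·(H − f)/(H − s) = 73800 × (739755.3 − 380) / (739755.3 − 73800) = 73800 × 739375.3 / 665955.3 ≈ 81936 mm.
Depth of field = Df − Dn = 81936 − 67134 ≈ 14802 mm ≈ 14.8 m.

14.8 m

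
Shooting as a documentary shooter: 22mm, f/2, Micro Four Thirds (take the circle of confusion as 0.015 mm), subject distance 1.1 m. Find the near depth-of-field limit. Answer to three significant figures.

Hyperfocal distance H = f²/(N·c) + f = 22²/(2 × 0.015) + 22 = 484/0.03 + 22 ≈ 16155.3 mm ≈ 16.16 m.
Near limit Dn = s·(H − f)/(H + s − 2f) = 1100 × (16155.3 − 22) / (16155.3 + 1100 − 2 × 22) = 1100 × 16133.3 / 17211.3 ≈ 1031.1 mm ≈ 1.03 m.

1.03 m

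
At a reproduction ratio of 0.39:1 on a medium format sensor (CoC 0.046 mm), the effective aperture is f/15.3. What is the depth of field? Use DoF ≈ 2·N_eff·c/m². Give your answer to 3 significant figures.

9.25 mm

At magnification m, DoF ≈ 2·N_eff·c/m² = 2 × 15.3 × 0.046 / 0.39² = 1.408 / 0.1521 ≈ 9.25 mm.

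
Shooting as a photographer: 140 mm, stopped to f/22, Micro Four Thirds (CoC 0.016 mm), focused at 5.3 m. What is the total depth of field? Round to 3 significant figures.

Hyperfocal distance H = f²/(N·c) + f = 140²/(22 × 0.016) + 140 = 19600/0.352 + 140 ≈ 55821.8 mm ≈ 55.82 m.
Near limit Dn = s·(H − f)/(H + s − 2f) = 5300 × (55821.8 − 140) / (55821.8 + 5300 − 2 × 140) = 5300 × 55681.8 / 60841.8 ≈ 4850.51 mm.
Far limit Df = s·(H − f)/(H − s) = 5300 × (55821.8 − 140) / (55821.8 − 5300) = 5300 × 55681.8 / 50521.8 ≈ 5841.31 mm.
Depth of field = Df − Dn = 5841.31 − 4850.51 ≈ 990.80 mm ≈ 0.991 m.

0.991 m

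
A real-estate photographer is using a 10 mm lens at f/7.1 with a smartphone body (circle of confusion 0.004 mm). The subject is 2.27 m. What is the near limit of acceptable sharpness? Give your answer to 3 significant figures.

Hyperfocal distance H = f²/(N·c) + f = 10²/(7.1 × 0.004) + 10 = 100/0.0284 + 10 ≈ 3531.1 mm ≈ 3.531 m.
Near limit Dn = s·(H − f)/(H + s − 2f) = 2270 × (3531.1 − 10) / (3531.1 + 2270 − 2 × 10) = 2270 × 3521.1 / 5781.1 ≈ 1382.6 mm ≈ 1.38 m.

1.38 m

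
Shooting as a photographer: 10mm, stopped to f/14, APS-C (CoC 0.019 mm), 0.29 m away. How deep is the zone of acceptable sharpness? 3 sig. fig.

Hyperfocal distance H = f²/(N·c) + f = 10²/(14 × 0.019) + 10 = 100/0.266 + 10 ≈ 385.9 mm ≈ 0.386 m.
Near limit Dn = s·(H − f)/(H + s − 2f) = 290 × (385.9 − 10) / (385.9 + 290 − 2 × 10) = 290 × 375.9 / 655.9 ≈ 166.21 mm.
Far limit Df = s·(H − f)/(H − s) = 290 × (385.9 − 10) / (385.9 − 290) = 290 × 375.9 / 95.9 ≈ 1136.36 mm.
Depth of field = Df − Dn = 1136.36 − 166.21 ≈ 970.15 mm ≈ 0.970 m.

0.970 m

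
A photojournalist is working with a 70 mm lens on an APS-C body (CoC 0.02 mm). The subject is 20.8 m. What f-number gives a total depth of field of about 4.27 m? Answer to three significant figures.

Write h = H − f = f²/(N·c). The thin-lens limits are Dn = s·h/(h + (s−f)) and Df = s·h/(h − (s−f)), so DoF = Df − Dn = 2·s·(s−f)·h / (h² − (s−f)²).
That is a quadratic in h: DoF·h² − 2·s·(s−f)·h − DoF·(s−f)² = 0 ⇒ h = (s−f)·(s + √(s² + DoF²)) / DoF = 20730 × (20800 + √(20800² + 4270²)) / 4270 = 20730 × (20800 + 21233.8) / 4270 ≈ 204066 mm.
Then N = f²/(c·h) = 70² / (0.02 × 204066) = 4900 / 4081.3 ≈ 1.20.

f/1.20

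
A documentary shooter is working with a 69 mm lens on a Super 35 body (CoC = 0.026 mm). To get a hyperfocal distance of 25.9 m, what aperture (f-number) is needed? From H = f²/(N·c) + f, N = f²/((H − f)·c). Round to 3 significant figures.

Rearrange H = f²/(N·c) + f for N: N = f² / ((H − f)·c).
N = 69² / ((25900 − 69) × 0.026) = 4761 / 671.6 ≈ 7.09.

f/7.09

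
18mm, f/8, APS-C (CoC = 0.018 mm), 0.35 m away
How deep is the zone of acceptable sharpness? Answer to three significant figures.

Hyperfocal distance H = f²/(N·c) + f = 18²/(8 × 0.018) + 18 = 324/0.144 + 18 ≈ 2268.0 mm ≈ 2.268 m.
Near limit Dn = s·(H − f)/(H + s − 2f) = 350 × (2268.0 − 18) / (2268.0 + 350 − 2 × 18) = 350 × 2250.0 / 2582.0 ≈ 305.00 mm.
Far limit Df = s·(H − f)/(H − s) = 350 × (2268.0 − 18) / (2268.0 − 350) = 350 × 2250.0 / 1918.0 ≈ 410.58 mm.
Depth of field = Df − Dn = 410.58 − 305.00 ≈ 105.58 mm.

106 mm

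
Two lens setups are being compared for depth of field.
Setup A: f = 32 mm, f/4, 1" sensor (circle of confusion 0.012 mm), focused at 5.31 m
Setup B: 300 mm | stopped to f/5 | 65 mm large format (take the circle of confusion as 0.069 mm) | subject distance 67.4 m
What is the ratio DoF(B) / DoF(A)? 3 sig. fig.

13.3

Setup A: H = 32²/(4×0.012) + 32 ≈ 21365.3 mm; DoF = Df − Dn = 7055.6 − 4256.8 ≈ 2798.8 mm.
Setup B: H = 300²/(5×0.069) + 300 ≈ 261169.6 mm; DoF = Df − Dn = 90740 − 53610 ≈ 37130 mm.
Ratio = 37130 / 2798.8 ≈ 13.3.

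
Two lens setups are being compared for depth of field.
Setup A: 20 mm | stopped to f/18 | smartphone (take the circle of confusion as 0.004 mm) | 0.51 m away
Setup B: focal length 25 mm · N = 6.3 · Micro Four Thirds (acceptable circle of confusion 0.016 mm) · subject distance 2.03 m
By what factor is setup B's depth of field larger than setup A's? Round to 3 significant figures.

Setup A: H = 20²/(18×0.004) + 20 ≈ 5575.6 mm; DoF = Df − Dn = 559.333 − 468.664 ≈ 90.669 mm.
Setup B: H = 25²/(6.3×0.016) + 25 ≈ 6225.4 mm; DoF = Df − Dn = 3000.1 − 1534.0 ≈ 1466.1 mm.
Ratio = 1466.1 / 90.669 ≈ 16.2.

16.2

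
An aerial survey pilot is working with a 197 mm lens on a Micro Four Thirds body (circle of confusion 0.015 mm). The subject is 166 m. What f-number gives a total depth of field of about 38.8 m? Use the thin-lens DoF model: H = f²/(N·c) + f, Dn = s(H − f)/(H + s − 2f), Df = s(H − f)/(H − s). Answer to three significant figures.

f/1.80

Write h = H − f = f²/(N·c). The thin-lens limits are Dn = s·h/(h + (s−f)) and Df = s·h/(h − (s−f)), so DoF = Df − Dn = 2·s·(s−f)·h / (h² − (s−f)²).
That is a quadratic in h: DoF·h² − 2·s·(s−f)·h − DoF·(s−f)² = 0 ⇒ h = (s−f)·(s + √(s² + DoF²)) / DoF = 165803 × (166000 + √(166000² + 38800²)) / 38800 = 165803 × (166000 + 170474) / 38800 ≈ 1437846 mm.
Then N = f²/(c·h) = 197² / (0.015 × 1437846) = 38809 / 21568 ≈ 1.80.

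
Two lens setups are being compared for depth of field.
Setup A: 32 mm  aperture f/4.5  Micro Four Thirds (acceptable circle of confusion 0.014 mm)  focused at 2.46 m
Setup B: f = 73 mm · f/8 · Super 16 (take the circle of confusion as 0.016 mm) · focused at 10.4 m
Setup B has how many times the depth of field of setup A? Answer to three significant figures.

Setup A: H = 32²/(4.5×0.014) + 32 ≈ 16286.0 mm; DoF = Df − Dn = 2892.00 − 2140.29 ≈ 751.71 mm.
Setup B: H = 73²/(8×0.016) + 73 ≈ 41705.8 mm; DoF = Df − Dn = 13830.7 − 8333.0 ≈ 5497.7 mm.
Ratio = 5497.7 / 751.71 ≈ 7.31.

7.31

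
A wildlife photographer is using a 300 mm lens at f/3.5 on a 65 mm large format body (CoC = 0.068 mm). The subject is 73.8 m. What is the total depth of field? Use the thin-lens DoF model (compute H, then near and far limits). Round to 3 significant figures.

29.8 m

Hyperfocal distance H = f²/(N·c) + f = 300²/(3.5 × 0.068) + 300 = 90000/0.238 + 300 ≈ 378451.3 mm ≈ 378.5 m.
Near limit Dn = s·(H − f)/(H + s − 2f) = 73800 × (378451.3 − 300) / (378451.3 + 73800 − 2 × 300) = 73800 × 378151.3 / 451651.3 ≈ 61790 mm.
Far limit Df = s·(H − f)/(H − s) = 73800 × (378451.3 − 300) / (378451.3 − 73800) = 73800 × 378151.3 / 304651.3 ≈ 91605 mm.
Depth of field = Df − Dn = 91605 − 61790 ≈ 29815 mm ≈ 29.8 m.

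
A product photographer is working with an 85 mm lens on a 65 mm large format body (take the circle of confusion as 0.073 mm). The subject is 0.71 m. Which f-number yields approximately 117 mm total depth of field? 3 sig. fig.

Write h = H − f = f²/(N·c). The thin-lens limits are Dn = s·h/(h + (s−f)) and Df = s·h/(h − (s−f)), so DoF = Df − Dn = 2·s·(s−f)·h / (h² − (s−f)²).
That is a quadratic in h: DoF·h² − 2·s·(s−f)·h − DoF·(s−f)² = 0 ⇒ h = (s−f)·(s + √(s² + DoF²)) / DoF = 625 × (710 + √(710² + 117²)) / 117 = 625 × (710 + 719.576) / 117 ≈ 7636.6 mm.
Then N = f²/(c·h) = 85² / (0.073 × 7636.6) = 7225 / 557.47 ≈ 13.

f/13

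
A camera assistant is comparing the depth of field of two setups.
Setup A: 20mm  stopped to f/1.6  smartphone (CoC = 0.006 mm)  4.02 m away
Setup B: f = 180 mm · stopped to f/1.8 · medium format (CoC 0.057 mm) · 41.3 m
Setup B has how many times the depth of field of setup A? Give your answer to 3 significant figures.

14.0

Setup A: H = 20²/(1.6×0.006) + 20 ≈ 41686.7 mm; DoF = Df − Dn = 4446.90 − 3667.88 ≈ 779.02 mm.
Setup B: H = 180²/(1.8×0.057) + 180 ≈ 315969.5 mm; DoF = Df − Dn = 47483 − 36542 ≈ 10941 mm.
Ratio = 10941 / 779.02 ≈ 14.0.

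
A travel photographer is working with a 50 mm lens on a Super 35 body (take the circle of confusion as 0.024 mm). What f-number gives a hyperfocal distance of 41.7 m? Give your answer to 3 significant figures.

Rearrange H = f²/(N·c) + f for N: N = f² / ((H − f)·c).
N = 50² / ((41700 − 50) × 0.024) = 2500 / 999.6 ≈ 2.50.

f/2.50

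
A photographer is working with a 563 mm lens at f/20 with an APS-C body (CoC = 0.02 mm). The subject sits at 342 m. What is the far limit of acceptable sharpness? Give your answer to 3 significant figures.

601 m

Hyperfocal distance H = f²/(N·c) + f = 563²/(20 × 0.02) + 563 = 316969/0.4 + 563 ≈ 792985.5 mm ≈ 793.0 m.
Far limit Df = s·(H − f)/(H − s) = 342000 × (792985.5 − 563) / (792985.5 − 342000) = 342000 × 792422.5 / 450985.5 ≈ 600925 mm ≈ 601 m.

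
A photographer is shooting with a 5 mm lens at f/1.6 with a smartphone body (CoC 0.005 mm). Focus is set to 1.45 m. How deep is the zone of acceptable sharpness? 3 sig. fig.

1.71 m

Hyperfocal distance H = f²/(N·c) + f = 5²/(1.6 × 0.005) + 5 = 25/0.008 + 5 ≈ 3130.0 mm ≈ 3.130 m.
Near limit Dn = s·(H − f)/(H + s − 2f) = 1450 × (3130.0 − 5) / (3130.0 + 1450 − 2 × 5) = 1450 × 3125.0 / 4570.0 ≈ 991.5 mm.
Far limit Df = s·(H − f)/(H − s) = 1450 × (3130.0 − 5) / (3130.0 − 1450) = 1450 × 3125.0 / 1680.0 ≈ 2697.2 mm.
Depth of field = Df − Dn = 2697.2 − 991.5 ≈ 1705.7 mm ≈ 1.71 m.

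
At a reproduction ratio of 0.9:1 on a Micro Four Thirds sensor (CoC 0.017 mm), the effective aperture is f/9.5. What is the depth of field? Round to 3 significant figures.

At magnification m, DoF ≈ 2·N_eff·c/m² = 2 × 9.5 × 0.017 / 0.9² = 0.323 / 0.81 ≈ 0.399 mm.

0.399 mm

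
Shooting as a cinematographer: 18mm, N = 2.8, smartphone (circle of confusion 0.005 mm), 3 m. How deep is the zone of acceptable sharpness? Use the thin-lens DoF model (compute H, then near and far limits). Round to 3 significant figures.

0.786 m

Hyperfocal distance H = f²/(N·c) + f = 18²/(2.8 × 0.005) + 18 = 324/0.014 + 18 ≈ 23160.9 mm ≈ 23.16 m.
Near limit Dn = s·(H − f)/(H + s − 2f) = 3000 × (23160.9 − 18) / (23160.9 + 3000 − 2 × 18) = 3000 × 23142.9 / 26124.9 ≈ 2657.57 mm.
Far limit Df = s·(H − f)/(H − s) = 3000 × (23160.9 − 18) / (23160.9 − 3000) = 3000 × 23142.9 / 20160.9 ≈ 3443.73 mm.
Depth of field = Df − Dn = 3443.73 − 2657.57 ≈ 786.16 mm ≈ 0.786 m.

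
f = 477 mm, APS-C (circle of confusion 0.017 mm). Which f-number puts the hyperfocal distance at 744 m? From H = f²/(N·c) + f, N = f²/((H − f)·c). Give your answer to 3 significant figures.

f/18

Rearrange H = f²/(N·c) + f for N: N = f² / ((H − f)·c).
N = 477² / ((744000 − 477) × 0.017) = 227529 / 12640 ≈ 18.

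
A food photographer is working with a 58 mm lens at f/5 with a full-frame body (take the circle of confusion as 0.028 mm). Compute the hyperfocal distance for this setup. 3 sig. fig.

Hyperfocal distance H = f²/(N·c) + f = 58²/(5 × 0.028) + 58 = 3364/0.14 + 58 ≈ 24086.6 mm ≈ 24.1 m.

24.1 m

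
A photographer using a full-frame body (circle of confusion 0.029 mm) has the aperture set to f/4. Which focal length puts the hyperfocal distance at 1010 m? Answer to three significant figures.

342 mm

From H = f²/(N·c) + f, with f ≪ H: f ≈ √(H·N·c) = √(1010000 × 4 × 0.029) = √117160 ≈ 342.3 mm.
The +f correction barely moves this — solving exactly, f² + N·c·f − N·c·H = 0 ⇒ f = (−N·c + √((N·c)² + 4·N·c·H))/2 = (−0.116 + √468640)/2 ≈ 342.23 mm, so f ≈ 342 mm.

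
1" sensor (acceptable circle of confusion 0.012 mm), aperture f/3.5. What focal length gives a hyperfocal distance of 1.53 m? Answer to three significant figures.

From H = f²/(N·c) + f, with f ≪ H: f ≈ √(H·N·c) = √(1530 × 3.5 × 0.012) = √64.260 ≈ 8.016 mm.
Exact: f² + N·c·f − N·c·H = 0 ⇒ f = (−N·c + √((N·c)² + 4·N·c·H))/2 = (−0.042 + √257.04)/2 ≈ 7.9953 mm ≈ 8.00 mm.

8.00 mm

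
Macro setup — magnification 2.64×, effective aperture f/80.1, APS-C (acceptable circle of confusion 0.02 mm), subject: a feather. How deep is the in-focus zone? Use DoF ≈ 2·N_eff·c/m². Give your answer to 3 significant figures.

0.460 mm

At magnification m, DoF ≈ 2·N_eff·c/m² = 2 × 80.1 × 0.02 / 2.64² = 3.204 / 6.97 ≈ 0.46 mm.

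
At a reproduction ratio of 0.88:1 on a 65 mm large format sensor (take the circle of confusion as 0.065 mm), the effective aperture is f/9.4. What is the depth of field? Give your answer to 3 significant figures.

At magnification m, DoF ≈ 2·N_eff·c/m² = 2 × 9.4 × 0.065 / 0.88² = 1.222 / 0.7744 ≈ 1.58 mm.

1.58 mm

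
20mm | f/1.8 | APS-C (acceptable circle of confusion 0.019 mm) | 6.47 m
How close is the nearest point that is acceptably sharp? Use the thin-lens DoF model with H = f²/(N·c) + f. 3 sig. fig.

4.17 m

Hyperfocal distance H = f²/(N·c) + f = 20²/(1.8 × 0.019) + 20 = 400/0.0342 + 20 ≈ 11715.9 mm ≈ 11.72 m.
Near limit Dn = s·(H − f)/(H + s − 2f) = 6470 × (11715.9 − 20) / (11715.9 + 6470 − 2 × 20) = 6470 × 11695.9 / 18145.9 ≈ 4170.2 mm ≈ 4.17 m.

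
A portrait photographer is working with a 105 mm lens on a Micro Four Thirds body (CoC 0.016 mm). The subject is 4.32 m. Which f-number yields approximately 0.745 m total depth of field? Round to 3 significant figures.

Write h = H − f = f²/(N·c). The thin-lens limits are Dn = s·h/(h + (s−f)) and Df = s·h/(h − (s−f)), so DoF = Df − Dn = 2·s·(s−f)·h / (h² − (s−f)²).
That is a quadratic in h: DoF·h² − 2·s·(s−f)·h − DoF·(s−f)² = 0 ⇒ h = (s−f)·(s + √(s² + DoF²)) / DoF = 4215 × (4320 + √(4320² + 745²)) / 745 = 4215 × (4320 + 4383.77) / 745 ≈ 49243 mm.
Then N = f²/(c·h) = 105² / (0.016 × 49243) = 11025 / 787.90 ≈ 14.

f/14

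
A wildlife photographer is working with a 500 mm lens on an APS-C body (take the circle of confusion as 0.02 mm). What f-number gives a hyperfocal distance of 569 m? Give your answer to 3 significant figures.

f/22

Rearrange H = f²/(N·c) + f for N: N = f² / ((H − f)·c).
N = 500² / ((569000 − 500) × 0.02) = 250000 / 11370 ≈ 22.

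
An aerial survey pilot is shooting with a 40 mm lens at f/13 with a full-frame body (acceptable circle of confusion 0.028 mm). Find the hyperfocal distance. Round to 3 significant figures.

4.44 m

Hyperfocal distance H = f²/(N·c) + f = 40²/(13 × 0.028) + 40 = 1600/0.364 + 40 ≈ 4435.6 mm ≈ 4.44 m.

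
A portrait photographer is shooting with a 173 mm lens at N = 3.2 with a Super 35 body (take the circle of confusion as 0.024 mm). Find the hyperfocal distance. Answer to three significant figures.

Hyperfocal distance H = f²/(N·c) + f = 173²/(3.2 × 0.024) + 173 = 29929/0.0768 + 173 ≈ 389873.5 mm ≈ 390 m.

390 m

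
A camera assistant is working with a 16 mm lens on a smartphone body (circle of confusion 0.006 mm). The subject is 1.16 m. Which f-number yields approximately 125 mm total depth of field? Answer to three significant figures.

f/2.00

Write h = H − f = f²/(N·c). The thin-lens limits are Dn = s·h/(h + (s−f)) and Df = s·h/(h − (s−f)), so DoF = Df − Dn = 2·s·(s−f)·h / (h² − (s−f)²).
That is a quadratic in h: DoF·h² − 2·s·(s−f)·h − DoF·(s−f)² = 0 ⇒ h = (s−f)·(s + √(s² + DoF²)) / DoF = 1144 × (1160 + √(1160² + 125²)) / 125 = 1144 × (1160 + 1166.72) / 125 ≈ 21294 mm.
Then N = f²/(c·h) = 16² / (0.006 × 21294) = 256 / 127.76 ≈ 2.00.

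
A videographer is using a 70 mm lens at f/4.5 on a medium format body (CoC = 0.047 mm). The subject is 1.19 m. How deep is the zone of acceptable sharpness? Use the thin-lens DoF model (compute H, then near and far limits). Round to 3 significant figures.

Hyperfocal distance H = f²/(N·c) + f = 70²/(4.5 × 0.047) + 70 = 4900/0.2115 + 70 ≈ 23237.8 mm ≈ 23.24 m.
Near limit Dn = s·(H − f)/(H + s − 2f) = 1190 × (23237.8 − 70) / (23237.8 + 1190 − 2 × 70) = 1190 × 23167.8 / 24287.8 ≈ 1135.12 mm.
Far limit Df = s·(H − f)/(H − s) = 1190 × (23237.8 − 70) / (23237.8 − 1190) = 1190 × 23167.8 / 22047.8 ≈ 1250.45 mm.
Depth of field = Df − Dn = 1250.45 − 1135.12 ≈ 115.33 mm.

115 mm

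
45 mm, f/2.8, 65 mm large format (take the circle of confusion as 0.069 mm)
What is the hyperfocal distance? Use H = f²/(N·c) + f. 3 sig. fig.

Hyperfocal distance H = f²/(N·c) + f = 45²/(2.8 × 0.069) + 45 = 2025/0.1932 + 45 ≈ 10526.4 mm ≈ 10.5 m.

10.5 m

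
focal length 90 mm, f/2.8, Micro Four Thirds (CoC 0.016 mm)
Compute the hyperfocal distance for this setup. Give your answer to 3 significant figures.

Hyperfocal distance H = f²/(N·c) + f = 90²/(2.8 × 0.016) + 90 = 8100/0.0448 + 90 ≈ 180893.6 mm ≈ 181 m.

181 m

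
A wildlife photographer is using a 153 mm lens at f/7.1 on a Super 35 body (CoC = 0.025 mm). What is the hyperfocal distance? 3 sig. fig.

132 m

Hyperfocal distance H = f²/(N·c) + f = 153²/(7.1 × 0.025) + 153 = 23409/0.1775 + 153 ≈ 132034.7 mm ≈ 132 m.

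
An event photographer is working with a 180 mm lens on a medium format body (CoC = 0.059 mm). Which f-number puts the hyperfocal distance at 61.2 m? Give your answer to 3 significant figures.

f/9

Rearrange H = f²/(N·c) + f for N: N = f² / ((H − f)·c).
N = 180² / ((61200 − 180) × 0.059) = 32400 / 3600 ≈ 9.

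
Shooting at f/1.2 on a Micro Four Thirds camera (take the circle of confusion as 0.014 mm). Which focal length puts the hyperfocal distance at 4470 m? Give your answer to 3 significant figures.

274 mm

From H = f²/(N·c) + f, with f ≪ H: f ≈ √(H·N·c) = √(4470000 × 1.2 × 0.014) = √75096 ≈ 274.0 mm.
The +f correction barely moves this — solving exactly, f² + N·c·f − N·c·H = 0 ⇒ f = (−N·c + √((N·c)² + 4·N·c·H))/2 = (−0.0168 + √300384)/2 ≈ 274.03 mm, so f ≈ 274 mm.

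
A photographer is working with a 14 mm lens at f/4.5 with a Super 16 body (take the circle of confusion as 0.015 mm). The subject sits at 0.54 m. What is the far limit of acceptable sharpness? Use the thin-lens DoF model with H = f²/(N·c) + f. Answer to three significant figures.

Hyperfocal distance H = f²/(N·c) + f = 14²/(4.5 × 0.015) + 14 = 196/0.0675 + 14 ≈ 2917.7 mm ≈ 2.918 m.
Far limit Df = s·(H − f)/(H − s) = 540 × (2917.7 − 14) / (2917.7 − 540) = 540 × 2903.7 / 2377.7 ≈ 659.46 mm ≈ 0.659 m.

0.659 m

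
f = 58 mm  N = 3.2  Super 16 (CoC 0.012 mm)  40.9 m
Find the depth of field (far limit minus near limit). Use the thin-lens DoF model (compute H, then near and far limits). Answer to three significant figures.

Hyperfocal distance H = f²/(N·c) + f = 58²/(3.2 × 0.012) + 58 = 3364/0.0384 + 58 ≈ 87662.2 mm ≈ 87.66 m.
Near limit Dn = s·(H − f)/(H + s − 2f) = 40900 × (87662.2 − 58) / (87662.2 + 40900 − 2 × 58) = 40900 × 87604.2 / 128446.2 ≈ 27895 mm.
Far limit Df = s·(H − f)/(H − s) = 40900 × (87662.2 − 58) / (87662.2 − 40900) = 40900 × 87604.2 / 46762.2 ≈ 76622 mm.
Depth of field = Df − Dn = 76622 − 27895 ≈ 48727 mm ≈ 48.7 m.

48.7 m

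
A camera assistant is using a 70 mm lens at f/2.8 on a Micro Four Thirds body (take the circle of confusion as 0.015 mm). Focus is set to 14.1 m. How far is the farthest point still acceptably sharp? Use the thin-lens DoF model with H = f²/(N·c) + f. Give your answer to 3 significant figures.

16.0 m

Hyperfocal distance H = f²/(N·c) + f = 70²/(2.8 × 0.015) + 70 = 4900/0.042 + 70 ≈ 116736.7 mm ≈ 116.7 m.
Far limit Df = s·(H − f)/(H − s) = 14100 × (116736.7 − 70) / (116736.7 − 14100) = 14100 × 116666.7 / 102636.7 ≈ 16027 mm ≈ 16.0 m.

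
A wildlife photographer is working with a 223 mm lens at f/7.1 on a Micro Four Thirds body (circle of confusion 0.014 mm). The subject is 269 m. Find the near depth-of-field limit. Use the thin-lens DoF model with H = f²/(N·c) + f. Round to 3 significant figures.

Hyperfocal distance H = f²/(N·c) + f = 223²/(7.1 × 0.014) + 223 = 49729/0.0994 + 223 ≈ 500514.8 mm ≈ 500.5 m.
Near limit Dn = s·(H − f)/(H + s − 2f) = 269000 × (500514.8 − 223) / (500514.8 + 269000 − 2 × 223) = 269000 × 500291.8 / 769068.8 ≈ 174989 mm ≈ 175 m.

175 m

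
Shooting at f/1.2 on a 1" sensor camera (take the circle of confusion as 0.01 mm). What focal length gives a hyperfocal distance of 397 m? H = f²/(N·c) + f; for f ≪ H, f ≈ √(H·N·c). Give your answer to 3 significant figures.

69.0 mm

From H = f²/(N·c) + f, with f ≪ H: f ≈ √(H·N·c) = √(397000 × 1.2 × 0.01) = √4764.0 ≈ 69.02 mm.
The +f correction barely moves this — solving exactly, f² + N·c·f − N·c·H = 0 ⇒ f = (−N·c + √((N·c)² + 4·N·c·H))/2 = (−0.012 + √19056)/2 ≈ 69.016 mm, so f ≈ 69.0 mm.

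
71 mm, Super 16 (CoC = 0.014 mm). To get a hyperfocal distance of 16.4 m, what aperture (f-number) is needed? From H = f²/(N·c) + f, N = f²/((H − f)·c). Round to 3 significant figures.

f/22.1

Rearrange H = f²/(N·c) + f for N: N = f² / ((H − f)·c).
N = 71² / ((16400 − 71) × 0.014) = 5041 / 228.6 ≈ 22.1.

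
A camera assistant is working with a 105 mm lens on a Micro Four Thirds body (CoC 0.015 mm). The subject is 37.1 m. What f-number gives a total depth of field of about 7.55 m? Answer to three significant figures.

f/2.00

Write h = H − f = f²/(N·c). The thin-lens limits are Dn = s·h/(h + (s−f)) and Df = s·h/(h − (s−f)), so DoF = Df − Dn = 2·s·(s−f)·h / (h² − (s−f)²).
That is a quadratic in h: DoF·h² − 2·s·(s−f)·h − DoF·(s−f)² = 0 ⇒ h = (s−f)·(s + √(s² + DoF²)) / DoF = 36995 × (37100 + √(37100² + 7550²)) / 7550 = 36995 × (37100 + 37860.4) / 7550 ≈ 367306 mm.
Then N = f²/(c·h) = 105² / (0.015 × 367306) = 11025 / 5509.6 ≈ 2.00.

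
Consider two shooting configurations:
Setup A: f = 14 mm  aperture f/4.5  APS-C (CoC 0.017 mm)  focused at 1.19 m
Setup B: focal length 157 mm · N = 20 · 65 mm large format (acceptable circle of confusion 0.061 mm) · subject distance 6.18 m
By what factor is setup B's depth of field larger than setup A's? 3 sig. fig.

Setup A: H = 14²/(4.5×0.017) + 14 ≈ 2576.1 mm; DoF = Df − Dn = 2199.6 − 815.6 ≈ 1384.0 mm.
Setup B: H = 157²/(20×0.061) + 157 ≈ 20361.1 mm; DoF = Df − Dn = 8804.8 − 4760.8 ≈ 4044.0 mm.
Ratio = 4044.0 / 1384.0 ≈ 2.92.

2.92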